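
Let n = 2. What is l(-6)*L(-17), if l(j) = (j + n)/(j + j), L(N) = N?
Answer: -17/3 ≈ -5.6667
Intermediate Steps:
l(j) = (2 + j)/(2*j) (l(j) = (j + 2)/(j + j) = (2 + j)/((2*j)) = (2 + j)*(1/(2*j)) = (2 + j)/(2*j))
l(-6)*L(-17) = ((1/2)*(2 - 6)/(-6))*(-17) = ((1/2)*(-1/6)*(-4))*(-17) = (1/3)*(-17) = -17/3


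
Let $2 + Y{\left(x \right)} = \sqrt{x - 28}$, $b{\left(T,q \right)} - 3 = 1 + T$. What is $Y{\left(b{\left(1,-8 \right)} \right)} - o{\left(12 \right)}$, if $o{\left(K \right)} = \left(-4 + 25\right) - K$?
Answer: $-11 + i \sqrt{23} \approx -11.0 + 4.7958 i$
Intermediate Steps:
$b{\left(T,q \right)} = 4 + T$ ($b{\left(T,q \right)} = 3 + \left(1 + T\right) = 4 + T$)
$o{\left(K \right)} = 21 - K$
$Y{\left(x \right)} = -2 + \sqrt{-28 + x}$ ($Y{\left(x \right)} = -2 + \sqrt{x - 28} = -2 + \sqrt{-28 + x}$)
$Y{\left(b{\left(1,-8 \right)} \right)} - o{\left(12 \right)} = \left(-2 + \sqrt{-28 + \left(4 + 1\right)}\right) - \left(21 - 12\right) = \left(-2 + \sqrt{-28 + 5}\right) - \left(21 - 12\right) = \left(-2 + \sqrt{-23}\right) - 9 = \left(-2 + i \sqrt{23}\right) - 9 = -11 + i \sqrt{23}$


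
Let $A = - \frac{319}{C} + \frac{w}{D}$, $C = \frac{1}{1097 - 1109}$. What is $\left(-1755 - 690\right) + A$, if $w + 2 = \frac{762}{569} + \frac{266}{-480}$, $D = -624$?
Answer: $\frac{117850353437}{85213440} \approx 1383.0$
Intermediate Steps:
$C = - \frac{1}{12}$ ($C = \frac{1}{-12} = - \frac{1}{12} \approx -0.083333$)
$w = - \frac{165917}{136560}$ ($w = -2 + \left(\frac{762}{569} + \frac{266}{-480}\right) = -2 + \left(762 \cdot \frac{1}{569} + 266 \left(- \frac{1}{480}\right)\right) = -2 + \left(\frac{762}{569} - \frac{133}{240}\right) = -2 + \frac{107203}{136560} = - \frac{165917}{136560} \approx -1.215$)
$A = \frac{326197214237}{85213440}$ ($A = - \frac{319}{- \frac{1}{12}} - \frac{165917}{136560 \left(-624\right)} = \left(-319\right) \left(-12\right) - - \frac{165917}{85213440} = 3828 + \frac{165917}{85213440} = \frac{326197214237}{85213440} \approx 3828.0$)
$\left(-1755 - 690\right) + A = \left(-1755 - 690\right) + \frac{326197214237}{85213440} = -2445 + \frac{326197214237}{85213440} = \frac{117850353437}{85213440}$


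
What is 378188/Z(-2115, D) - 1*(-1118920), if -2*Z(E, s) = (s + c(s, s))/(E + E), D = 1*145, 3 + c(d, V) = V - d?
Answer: 1679178560/71 ≈ 2.3650e+7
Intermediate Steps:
c(d, V) = -3 + V - d (c(d, V) = -3 + (V - d) = -3 + V - d)
D = 145
Z(E, s) = -(-3 + s)/(4*E) (Z(E, s) = -(s + (-3 + s - s))/(2*(E + E)) = -(s - 3)/(2*(2*E)) = -(-3 + s)*1/(2*E)/2 = -(-3 + s)/(4*E))
378188/Z(-2115, D) - 1*(-1118920) = 378188/(((¼)*(3 - 1*145)/(-2115))) - 1*(-1118920) = 378188/(((¼)*(-1/2115)*(3 - 145))) + 1118920 = 378188/(((¼)*(-1/2115)*(-142))) + 1118920 = 378188/(71/4230) + 1118920 = 378188*(4230/71) + 1118920 = 1599735240/71 + 1118920 = 1679178560/71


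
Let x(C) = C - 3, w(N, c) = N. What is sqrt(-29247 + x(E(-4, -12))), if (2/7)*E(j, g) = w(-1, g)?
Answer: I*sqrt(117014)/2 ≈ 171.04*I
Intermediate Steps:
E(j, g) = -7/2 (E(j, g) = (7/2)*(-1) = -7/2)
x(C) = -3 + C
sqrt(-29247 + x(E(-4, -12))) = sqrt(-29247 + (-3 - 7/2)) = sqrt(-29247 - 13/2) = sqrt(-58507/2) = I*sqrt(117014)/2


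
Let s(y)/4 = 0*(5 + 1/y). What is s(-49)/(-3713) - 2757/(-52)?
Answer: 2757/52 ≈ 53.019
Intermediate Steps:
s(y) = 0 (s(y) = 4*(0*(5 + 1/y)) = 4*0 = 0)
s(-49)/(-3713) - 2757/(-52) = 0/(-3713) - 2757/(-52) = 0*(-1/3713) - 2757*(-1/52) = 0 + 2757/52 = 2757/52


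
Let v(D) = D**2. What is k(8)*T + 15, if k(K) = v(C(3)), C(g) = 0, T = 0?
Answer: 15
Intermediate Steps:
k(K) = 0 (k(K) = 0**2 = 0)
k(8)*T + 15 = 0*0 + 15 = 0 + 15 = 15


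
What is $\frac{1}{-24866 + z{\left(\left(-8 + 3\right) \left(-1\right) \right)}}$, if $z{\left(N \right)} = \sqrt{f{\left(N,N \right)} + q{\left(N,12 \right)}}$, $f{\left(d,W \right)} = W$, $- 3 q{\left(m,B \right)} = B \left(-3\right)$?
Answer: $- \frac{24866}{618317939} - \frac{\sqrt{17}}{618317939} \approx -4.0222 \cdot 10^{-5}$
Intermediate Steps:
$q{\left(m,B \right)} = B$ ($q{\left(m,B \right)} = - \frac{B \left(-3\right)}{3} = - \frac{\left(-3\right) B}{3} = B$)
$z{\left(N \right)} = \sqrt{12 + N}$ ($z{\left(N \right)} = \sqrt{N + 12} = \sqrt{12 + N}$)
$\frac{1}{-24866 + z{\left(\left(-8 + 3\right) \left(-1\right) \right)}} = \frac{1}{-24866 + \sqrt{12 + \left(-8 + 3\right) \left(-1\right)}} = \frac{1}{-24866 + \sqrt{12 - -5}} = \frac{1}{-24866 + \sqrt{12 + 5}} = \frac{1}{-24866 + \sqrt{17}}$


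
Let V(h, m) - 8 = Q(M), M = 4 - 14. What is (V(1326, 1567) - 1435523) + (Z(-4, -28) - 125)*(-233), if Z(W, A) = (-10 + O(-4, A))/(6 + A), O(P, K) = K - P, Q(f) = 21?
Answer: -15474020/11 ≈ -1.4067e+6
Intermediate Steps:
M = -10
Z(W, A) = (-6 + A)/(6 + A) (Z(W, A) = (-10 + (A - 1*(-4)))/(6 + A) = (-10 + (A + 4))/(6 + A) = (-10 + (4 + A))/(6 + A) = (-6 + A)/(6 + A))
V(h, m) = 29 (V(h, m) = 8 + 21 = 29)
(V(1326, 1567) - 1435523) + (Z(-4, -28) - 125)*(-233) = (29 - 1435523) + ((-6 - 28)/(6 - 28) - 125)*(-233) = -1435494 + (-34/(-22) - 125)*(-233) = -1435494 + (-1/22*(-34) - 125)*(-233) = -1435494 + (17/11 - 125)*(-233) = -1435494 - 1358/11*(-233) = -1435494 + 316414/11 = -15474020/11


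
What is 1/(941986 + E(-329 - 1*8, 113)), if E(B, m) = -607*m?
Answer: 1/873395 ≈ 1.1450e-6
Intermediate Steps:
1/(941986 + E(-329 - 1*8, 113)) = 1/(941986 - 607*113) = 1/(941986 - 68591) = 1/873395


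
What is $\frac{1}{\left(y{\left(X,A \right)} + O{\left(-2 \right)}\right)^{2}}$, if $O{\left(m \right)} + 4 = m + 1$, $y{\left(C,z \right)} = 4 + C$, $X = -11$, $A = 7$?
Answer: $\frac{1}{144} \approx 0.0069444$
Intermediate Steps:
$O{\left(m \right)} = -3 + m$ ($O{\left(m \right)} = -4 + \left(m + 1\right) = -4 + \left(1 + m\right) = -3 + m$)
$\frac{1}{\left(y{\left(X,A \right)} + O{\left(-2 \right)}\right)^{2}} = \frac{1}{\left(\left(4 - 11\right) - 5\right)^{2}} = \frac{1}{\left(-7 - 5\right)^{2}} = \frac{1}{\left(-12\right)^{2}} = \frac{1}{144}$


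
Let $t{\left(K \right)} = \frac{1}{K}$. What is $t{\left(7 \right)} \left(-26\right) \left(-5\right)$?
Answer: $\frac{130}{7} \approx 18.571$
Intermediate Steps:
$t{\left(7 \right)} \left(-26\right) \left(-5\right) = \frac{1}{7} \left(-26\right) \left(-5\right) = \left(- \frac{26}{7}\right) \left(-5\right) = \frac{130}{7}$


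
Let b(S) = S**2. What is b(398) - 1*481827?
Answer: -323423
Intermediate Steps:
b(398) - 1*481827 = 398**2 - 1*481827 = 158404 - 481827 = -323423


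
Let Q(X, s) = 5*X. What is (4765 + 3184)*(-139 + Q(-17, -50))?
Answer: -1780576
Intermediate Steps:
(4765 + 3184)*(-139 + Q(-17, -50)) = (4765 + 3184)*(-139 + 5*(-17)) = 7949*(-139 - 85) = 7949*(-224) = -1780576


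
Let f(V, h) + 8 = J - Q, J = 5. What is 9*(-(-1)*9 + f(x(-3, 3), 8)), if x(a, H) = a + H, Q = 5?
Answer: 9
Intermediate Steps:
x(a, H) = H + a
f(V, h) = -8 (f(V, h) = -8 + (5 - 1*5) = -8 + (5 - 5) = -8 + 0 = -8)
9*(-(-1)*9 + f(x(-3, 3), 8)) = 9*(-(-1)*9 - 8) = 9*(-1*(-9) - 8) = 9*(9 - 8) = 9*1 = 9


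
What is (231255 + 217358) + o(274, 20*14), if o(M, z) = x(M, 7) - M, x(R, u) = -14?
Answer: 448325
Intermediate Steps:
o(M, z) = -14 - M
(231255 + 217358) + o(274, 20*14) = (231255 + 217358) + (-14 - 1*274) = 448613 + (-14 - 274) = 448613 - 288 = 448325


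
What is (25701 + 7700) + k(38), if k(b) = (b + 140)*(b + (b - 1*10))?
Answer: 45149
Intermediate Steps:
k(b) = (-10 + 2*b)*(140 + b) (k(b) = (140 + b)*(b + (b - 10)) = (140 + b)*(b + (-10 + b)) = (140 + b)*(-10 + 2*b) = (-10 + 2*b)*(140 + b))
(25701 + 7700) + k(38) = (25701 + 7700) + (-1400 + 2*38² + 270*38) = 33401 + (-1400 + 2*1444 + 10260) = 33401 + (-1400 + 2888 + 10260) = 33401 + 11748 = 45149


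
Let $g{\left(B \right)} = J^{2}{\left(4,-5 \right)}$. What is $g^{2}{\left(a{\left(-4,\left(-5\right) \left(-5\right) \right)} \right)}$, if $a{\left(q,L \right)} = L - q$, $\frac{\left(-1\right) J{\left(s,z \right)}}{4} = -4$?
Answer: $65536$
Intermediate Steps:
$J{\left(s,z \right)} = 16$ ($J{\left(s,z \right)} = \left(-4\right) \left(-4\right) = 16$)
$g{\left(B \right)} = 256$ ($g{\left(B \right)} = 16^{2} = 256$)
$g^{2}{\left(a{\left(-4,\left(-5\right) \left(-5\right) \right)} \right)} = 256^{2} = 65536$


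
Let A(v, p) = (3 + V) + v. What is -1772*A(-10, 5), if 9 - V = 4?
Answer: 3544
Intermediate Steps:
V = 5 (V = 9 - 1*4 = 9 - 4 = 5)
A(v, p) = 8 + v (A(v, p) = (3 + 5) + v = 8 + v)
-1772*A(-10, 5) = -1772*(8 - 10) = -1772*(-2) = 3544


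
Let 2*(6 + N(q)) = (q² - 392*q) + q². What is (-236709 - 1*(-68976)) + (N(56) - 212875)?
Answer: -388454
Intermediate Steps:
N(q) = -6 + q² - 196*q (N(q) = -6 + ((q² - 392*q) + q²)/2 = -6 + (-392*q + 2*q²)/2 = -6 + (q² - 196*q) = -6 + q² - 196*q)
(-236709 - 1*(-68976)) + (N(56) - 212875) = (-236709 - 1*(-68976)) + ((-6 + 56² - 196*56) - 212875) = (-236709 + 68976) + ((-6 + 3136 - 10976) - 212875) = -167733 + (-7846 - 212875) = -167733 - 220721 = -388454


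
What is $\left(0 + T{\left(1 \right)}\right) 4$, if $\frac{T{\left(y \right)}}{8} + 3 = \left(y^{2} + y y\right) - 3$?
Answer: $-128$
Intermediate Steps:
$T{\left(y \right)} = -48 + 16 y^{2}$ ($T{\left(y \right)} = -24 + 8 \left(\left(y^{2} + y y\right) - 3\right) = -24 + 8 \left(\left(y^{2} + y^{2}\right) - 3\right) = -24 + 8 \left(2 y^{2} - 3\right) = -24 + 8 \left(-3 + 2 y^{2}\right) = -24 + \left(-24 + 16 y^{2}\right) = -48 + 16 y^{2}$)
$\left(0 + T{\left(1 \right)}\right) 4 = \left(0 - \left(48 - 16 \cdot 1^{2}\right)\right) 4 = \left(0 + \left(-48 + 16 \cdot 1\right)\right) 4 = \left(0 + \left(-48 + 16\right)\right) 4 = \left(0 - 32\right) 4 = \left(-32\right) 4 = -128$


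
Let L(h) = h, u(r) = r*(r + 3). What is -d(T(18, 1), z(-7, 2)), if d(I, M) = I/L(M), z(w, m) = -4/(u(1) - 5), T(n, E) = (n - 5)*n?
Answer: -117/2 ≈ -58.500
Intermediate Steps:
T(n, E) = n*(-5 + n) (T(n, E) = (-5 + n)*n = n*(-5 + n))
u(r) = r*(3 + r)
z(w, m) = 4 (z(w, m) = -4/(1*(3 + 1) - 5) = -4/(1*4 - 5) = -4/(4 - 5) = -4/(-1) = -4*(-1) = 4)
d(I, M) = I/M
-d(T(18, 1), z(-7, 2)) = -18*(-5 + 18)/4 = -18*13/4 = -234/4 = -1*117/2 = -117/2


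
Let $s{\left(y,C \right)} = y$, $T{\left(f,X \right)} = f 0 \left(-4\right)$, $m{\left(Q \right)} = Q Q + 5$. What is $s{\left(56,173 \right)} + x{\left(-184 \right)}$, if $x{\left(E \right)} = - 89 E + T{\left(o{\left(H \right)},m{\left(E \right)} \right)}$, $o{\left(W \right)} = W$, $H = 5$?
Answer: $16432$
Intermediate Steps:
$m{\left(Q \right)} = 5 + Q^{2}$ ($m{\left(Q \right)} = Q^{2} + 5 = 5 + Q^{2}$)
$T{\left(f,X \right)} = 0$ ($T{\left(f,X \right)} = 0 \left(-4\right) = 0$)
$x{\left(E \right)} = - 89 E$ ($x{\left(E \right)} = - 89 E + 0 = - 89 E$)
$s{\left(56,173 \right)} + x{\left(-184 \right)} = 56 - -16376 = 56 + 16376 = 16432$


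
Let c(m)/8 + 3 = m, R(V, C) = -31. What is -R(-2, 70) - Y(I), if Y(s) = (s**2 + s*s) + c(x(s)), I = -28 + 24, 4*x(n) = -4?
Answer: 31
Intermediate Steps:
x(n) = -1 (x(n) = (1/4)*(-4) = -1)
c(m) = -24 + 8*m
I = -4
Y(s) = -32 + 2*s**2 (Y(s) = (s**2 + s*s) + (-24 + 8*(-1)) = (s**2 + s**2) + (-24 - 8) = 2*s**2 - 32 = -32 + 2*s**2)
-R(-2, 70) - Y(I) = -1*(-31) - (-32 + 2*(-4)**2) = 31 - (-32 + 2*16) = 31 - (-32 + 32) = 31 - 1*0 = 31 + 0 = 31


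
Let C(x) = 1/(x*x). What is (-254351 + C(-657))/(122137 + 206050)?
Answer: -109790354798/141661590363 ≈ -0.77502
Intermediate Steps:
C(x) = x⁻²
(-254351 + C(-657))/(122137 + 206050) = (-254351 + (-657)⁻²)/(122137 + 206050) = (-254351 + 1/431649)/328187 = -109790354798/431649*1/328187 = -109790354798/141661590363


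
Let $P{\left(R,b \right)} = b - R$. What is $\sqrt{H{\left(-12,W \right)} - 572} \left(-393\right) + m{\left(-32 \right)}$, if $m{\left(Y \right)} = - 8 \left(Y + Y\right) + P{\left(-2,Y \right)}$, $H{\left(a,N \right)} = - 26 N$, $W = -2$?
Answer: $482 - 786 i \sqrt{130} \approx 482.0 - 8961.8 i$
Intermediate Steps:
$m{\left(Y \right)} = 2 - 15 Y$ ($m{\left(Y \right)} = - 8 \left(Y + Y\right) + \left(Y - -2\right) = - 8 \cdot 2 Y + \left(Y + 2\right) = - 16 Y + \left(2 + Y\right) = 2 - 15 Y$)
$\sqrt{H{\left(-12,W \right)} - 572} \left(-393\right) + m{\left(-32 \right)} = \sqrt{\left(-26\right) \left(-2\right) - 572} \left(-393\right) + \left(2 - -480\right) = \sqrt{52 - 572} \left(-393\right) + \left(2 + 480\right) = \sqrt{-520} \left(-393\right) + 482 = 2 i \sqrt{130} \left(-393\right) + 482 = - 786 i \sqrt{130} + 482 = 482 - 786 i \sqrt{130}$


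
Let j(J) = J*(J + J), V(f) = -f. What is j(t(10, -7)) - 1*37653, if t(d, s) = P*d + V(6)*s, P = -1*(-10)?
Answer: 2675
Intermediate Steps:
P = 10
t(d, s) = -6*s + 10*d (t(d, s) = 10*d + (-1*6)*s = 10*d - 6*s = -6*s + 10*d)
j(J) = 2*J² (j(J) = J*(2*J) = 2*J²)
j(t(10, -7)) - 1*37653 = 2*(-6*(-7) + 10*10)² - 1*37653 = 2*(42 + 100)² - 37653 = 2*142² - 37653 = 2*20164 - 37653 = 40328 - 37653 = 2675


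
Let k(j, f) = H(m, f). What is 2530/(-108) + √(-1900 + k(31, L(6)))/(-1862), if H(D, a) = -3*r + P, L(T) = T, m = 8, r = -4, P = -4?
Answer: -1265/54 - I*√473/931 ≈ -23.426 - 0.02336*I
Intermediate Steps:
H(D, a) = 8 (H(D, a) = -3*(-4) - 4 = 12 - 4 = 8)
k(j, f) = 8
2530/(-108) + √(-1900 + k(31, L(6)))/(-1862) = 2530/(-108) + √(-1900 + 8)/(-1862) = 2530*(-1/108) + √(-1892)*(-1/1862) = -1265/54 + (2*I*√473)*(-1/1862) = -1265/54 - I*√473/931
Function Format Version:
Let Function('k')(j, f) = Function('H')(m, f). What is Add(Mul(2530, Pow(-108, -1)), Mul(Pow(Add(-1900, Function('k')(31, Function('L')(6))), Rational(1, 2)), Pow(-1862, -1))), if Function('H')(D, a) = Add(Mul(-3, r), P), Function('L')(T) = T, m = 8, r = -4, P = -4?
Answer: Add(Rational(-1265, 54), Mul(Rational(-1, 931), I, Pow(473, Rational(1, 2)))) ≈ Add(-23.426, Mul(-0.023360, I))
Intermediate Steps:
Function('H')(D, a) = 8 (Function('H')(D, a) = Add(Mul(-3, -4), -4) = Add(12, -4) = 8)
Function('k')(j, f) = 8
Add(Mul(2530, Pow(-108, -1)), Mul(Pow(Add(-1900, Function('k')(31, Function('L')(6))), Rational(1, 2)), Pow(-1862, -1))) = Add(Mul(2530, Pow(-108, -1)), Mul(Pow(Add(-1900, 8), Rational(1, 2)), Pow(-1862, -1))) = Add(Mul(2530, Rational(-1, 108)), Mul(Pow(-1892, Rational(1, 2)), Rational(-1, 1862))) = Add(Rational(-1265, 54), Mul(Mul(2, I, Pow(473, Rational(1, 2))), Rational(-1, 1862))) = Add(Rational(-1265, 54), Mul(Rational(-1, 931), I, Pow(473, Rational(1, 2))))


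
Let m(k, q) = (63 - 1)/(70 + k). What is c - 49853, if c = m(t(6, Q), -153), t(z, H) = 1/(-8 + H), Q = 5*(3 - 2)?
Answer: -10419091/209 ≈ -49852.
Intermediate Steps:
Q = 5 (Q = 5*1 = 5)
m(k, q) = 62/(70 + k)
c = 186/209 (c = 62/(70 + 1/(-8 + 5)) = 62/(70 + 1/(-3)) = 62/(70 - ⅓) = 62/(209/3) = 62*(3/209) = 186/209 ≈ 0.88995)
c - 49853 = 186/209 - 49853 = -10419091/209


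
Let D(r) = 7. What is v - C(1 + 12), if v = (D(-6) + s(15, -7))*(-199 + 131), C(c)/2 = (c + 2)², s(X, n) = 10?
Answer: -1606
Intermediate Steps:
C(c) = 2*(2 + c)² (C(c) = 2*(c + 2)² = 2*(2 + c)²)
v = -1156 (v = (7 + 10)*(-199 + 131) = 17*(-68) = -1156)
v - C(1 + 12) = -1156 - 2*(2 + (1 + 12))² = -1156 - 2*(2 + 13)² = -1156 - 2*15² = -1156 - 2*225 = -1156 - 1*450 = -1156 - 450 = -1606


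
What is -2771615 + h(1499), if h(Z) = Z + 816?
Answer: -2769300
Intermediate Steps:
h(Z) = 816 + Z
-2771615 + h(1499) = -2771615 + (816 + 1499) = -2771615 + 2315 = -2769300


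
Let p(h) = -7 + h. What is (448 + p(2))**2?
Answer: 196249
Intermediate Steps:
(448 + p(2))**2 = (448 + (-7 + 2))**2 = (448 - 5)**2 = 443**2 = 196249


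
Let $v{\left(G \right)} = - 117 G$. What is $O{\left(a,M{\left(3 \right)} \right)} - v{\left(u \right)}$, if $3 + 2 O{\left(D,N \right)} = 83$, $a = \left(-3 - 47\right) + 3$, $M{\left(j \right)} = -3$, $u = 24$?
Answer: $2848$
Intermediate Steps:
$a = -47$ ($a = -50 + 3 = -47$)
$O{\left(D,N \right)} = 40$ ($O{\left(D,N \right)} = - \frac{3}{2} + \frac{1}{2} \cdot 83 = - \frac{3}{2} + \frac{83}{2} = 40$)
$O{\left(a,M{\left(3 \right)} \right)} - v{\left(u \right)} = 40 - \left(-117\right) 24 = 40 - -2808 = 40 + 2808 = 2848$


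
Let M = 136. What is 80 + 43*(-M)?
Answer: -5768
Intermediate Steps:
80 + 43*(-M) = 80 + 43*(-1*136) = 80 + 43*(-136) = 80 - 5848 = -5768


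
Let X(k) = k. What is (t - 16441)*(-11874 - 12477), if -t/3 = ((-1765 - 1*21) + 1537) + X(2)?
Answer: 382310700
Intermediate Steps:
t = 741 (t = -3*(((-1765 - 1*21) + 1537) + 2) = -3*(((-1765 - 21) + 1537) + 2) = -3*((-1786 + 1537) + 2) = -3*(-249 + 2) = -3*(-247) = 741)
(t - 16441)*(-11874 - 12477) = (741 - 16441)*(-11874 - 12477) = -15700*(-24351) = 382310700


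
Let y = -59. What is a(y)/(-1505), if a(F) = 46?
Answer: -46/1505 ≈ -0.030565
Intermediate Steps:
a(y)/(-1505) = 46/(-1505) = 46*(-1/1505) = -46/1505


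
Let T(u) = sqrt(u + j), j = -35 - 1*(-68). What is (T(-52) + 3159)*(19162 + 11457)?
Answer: 96725421 + 30619*I*sqrt(19) ≈ 9.6725e+7 + 1.3347e+5*I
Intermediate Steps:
j = 33 (j = -35 + 68 = 33)
T(u) = sqrt(33 + u) (T(u) = sqrt(u + 33) = sqrt(33 + u))
(T(-52) + 3159)*(19162 + 11457) = (sqrt(33 - 52) + 3159)*(19162 + 11457) = (sqrt(-19) + 3159)*30619 = (I*sqrt(19) + 3159)*30619 = (3159 + I*sqrt(19))*30619 = 96725421 + 30619*I*sqrt(19)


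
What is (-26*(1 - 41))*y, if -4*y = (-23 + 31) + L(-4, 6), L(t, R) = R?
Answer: -3640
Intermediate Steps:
y = -7/2 (y = -((-23 + 31) + 6)/4 = -(8 + 6)/4 = -¼*14 = -7/2 ≈ -3.5000)
(-26*(1 - 41))*y = -26*(1 - 41)*(-7/2) = -26*(-40)*(-7/2) = 1040*(-7/2) = -3640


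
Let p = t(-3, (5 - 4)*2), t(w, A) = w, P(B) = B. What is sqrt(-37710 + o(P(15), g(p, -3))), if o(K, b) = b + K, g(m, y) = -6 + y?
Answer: 2*I*sqrt(9426) ≈ 194.18*I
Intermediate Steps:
p = -3
o(K, b) = K + b
sqrt(-37710 + o(P(15), g(p, -3))) = sqrt(-37710 + (15 + (-6 - 3))) = sqrt(-37710 + (15 - 9)) = sqrt(-37710 + 6) = sqrt(-37704) = 2*I*sqrt(9426)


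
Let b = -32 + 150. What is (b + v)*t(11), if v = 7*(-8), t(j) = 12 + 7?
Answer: 1178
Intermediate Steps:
t(j) = 19
v = -56
b = 118
(b + v)*t(11) = (118 - 56)*19 = 62*19 = 1178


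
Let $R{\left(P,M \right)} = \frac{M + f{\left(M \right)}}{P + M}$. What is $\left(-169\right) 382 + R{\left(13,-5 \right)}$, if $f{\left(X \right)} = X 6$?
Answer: $- \frac{516499}{8} \approx -64562.0$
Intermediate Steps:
$f{\left(X \right)} = 6 X$
$R{\left(P,M \right)} = \frac{7 M}{M + P}$ ($R{\left(P,M \right)} = \frac{M + 6 M}{P + M} = \frac{7 M}{M + P}$)
$\left(-169\right) 382 + R{\left(13,-5 \right)} = \left(-169\right) 382 + 7 \left(-5\right) \frac{1}{-5 + 13} = -64558 + 7 \left(-5\right) \frac{1}{8} = -64558 - \frac{35}{8} = - \frac{516499}{8}$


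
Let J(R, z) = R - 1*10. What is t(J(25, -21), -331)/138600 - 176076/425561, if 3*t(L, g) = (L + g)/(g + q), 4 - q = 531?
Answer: -15704026352281/37955402585100 ≈ -0.41375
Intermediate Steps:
q = -527 (q = 4 - 1*531 = 4 - 531 = -527)
J(R, z) = -10 + R (J(R, z) = R - 10 = -10 + R)
t(L, g) = (L + g)/(3*(-527 + g)) (t(L, g) = ((L + g)/(g - 527))/3 = ((L + g)/(-527 + g))/3 = (L + g)/(3*(-527 + g)))
t(J(25, -21), -331)/138600 - 176076/425561 = (((-10 + 25) - 331)/(3*(-527 - 331)))/138600 - 176076/425561 = ((⅓)*(15 - 331)/(-858))*(1/138600) - 176076*1/425561 = ((⅓)*(-1/858)*(-316))*(1/138600) - 176076/425561 = (158/1287)*(1/138600) - 176076/425561 = 79/89189100 - 176076/425561 = -15704026352281/37955402585100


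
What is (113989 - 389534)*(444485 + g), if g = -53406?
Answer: -107759863055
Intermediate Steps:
(113989 - 389534)*(444485 + g) = (113989 - 389534)*(444485 - 53406) = -275545*391079 = -107759863055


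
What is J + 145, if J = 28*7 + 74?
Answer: 415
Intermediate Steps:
J = 270 (J = 196 + 74 = 270)
J + 145 = 270 + 145 = 415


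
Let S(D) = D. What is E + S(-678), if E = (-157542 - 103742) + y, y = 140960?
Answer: -121002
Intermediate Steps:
E = -120324 (E = (-157542 - 103742) + 140960 = -261284 + 140960 = -120324)
E + S(-678) = -120324 - 678 = -121002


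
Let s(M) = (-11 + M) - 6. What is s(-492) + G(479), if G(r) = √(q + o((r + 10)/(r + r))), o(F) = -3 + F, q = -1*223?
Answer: -509 + I*√206946202/958 ≈ -509.0 + 15.016*I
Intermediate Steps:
q = -223
G(r) = √(-226 + (10 + r)/(2*r)) (G(r) = √(-223 + (-3 + (r + 10)/(r + r))) = √(-223 + (-3 + (10 + r)/((2*r)))) = √(-223 + (-3 + (10 + r)*(1/(2*r)))) = √(-223 + (-3 + (10 + r)/(2*r))) = √(-226 + (10 + r)/(2*r)))
s(M) = -17 + M
s(-492) + G(479) = (-17 - 492) + √(-902 + 20/479)/2 = -509 + √(-902 + 20*(1/479))/2 = -509 + √(-902 + 20/479)/2 = -509 + √(-432038/479)/2 = -509 + (I*√206946202/479)/2 = -509 + I*√206946202/958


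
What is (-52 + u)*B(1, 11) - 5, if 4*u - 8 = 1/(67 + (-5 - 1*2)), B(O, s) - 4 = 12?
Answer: -12074/15 ≈ -804.93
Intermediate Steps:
B(O, s) = 16 (B(O, s) = 4 + 12 = 16)
u = 481/240 (u = 2 + 1/(4*(67 + (-5 - 1*2))) = 2 + 1/(4*(67 + (-5 - 2))) = 2 + 1/(4*(67 - 7)) = 2 + (1/4)/60 = 2 + (1/4)*(1/60) = 2 + 1/240 = 481/240 ≈ 2.0042)
(-52 + u)*B(1, 11) - 5 = (-52 + 481/240)*16 - 5 = -11999/240*16 - 5 = -11999/15 - 5 = -12074/15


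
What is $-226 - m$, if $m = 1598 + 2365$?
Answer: $-4189$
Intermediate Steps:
$m = 3963$
$-226 - m = -226 - 3963 = -4189$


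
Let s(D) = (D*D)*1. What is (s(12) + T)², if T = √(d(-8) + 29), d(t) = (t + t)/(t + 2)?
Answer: (432 + √285)²/9 ≈ 22388.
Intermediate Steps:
d(t) = 2*t/(2 + t) (d(t) = (2*t)/(2 + t) = 2*t/(2 + t))
T = √285/3 (T = √(2*(-8)/(2 - 8) + 29) = √(2*(-8)/(-6) + 29) = √(2*(-8)*(-⅙) + 29) = √(8/3 + 29) = √(95/3) = √285/3 ≈ 5.6273)
s(D) = D² (s(D) = D²*1 = D²)
(s(12) + T)² = (12² + √285/3)² = (144 + √285/3)²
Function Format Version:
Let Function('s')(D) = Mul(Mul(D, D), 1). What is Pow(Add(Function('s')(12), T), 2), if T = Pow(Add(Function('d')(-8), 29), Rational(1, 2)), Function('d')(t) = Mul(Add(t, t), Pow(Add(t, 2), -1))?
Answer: Mul(Rational(1, 9), Pow(Add(432, Pow(285, Rational(1, 2))), 2)) ≈ 22388.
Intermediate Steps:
Function('d')(t) = Mul(2, t, Pow(Add(2, t), -1)) (Function('d')(t) = Mul(Mul(2, t), Pow(Add(2, t), -1)) = Mul(2, t, Pow(Add(2, t), -1)))
T = Mul(Rational(1, 3), Pow(285, Rational(1, 2))) (T = Pow(Add(Mul(2, -8, Pow(Add(2, -8), -1)), 29), Rational(1, 2)) = Pow(Add(Mul(2, -8, Pow(-6, -1)), 29), Rational(1, 2)) = Pow(Add(Mul(2, -8, Rational(-1, 6)), 29), Rational(1, 2)) = Pow(Add(Rational(8, 3), 29), Rational(1, 2)) = Pow(Rational(95, 3), Rational(1, 2)) = Mul(Rational(1, 3), Pow(285, Rational(1, 2))) ≈ 5.6273)
Function('s')(D) = Pow(D, 2) (Function('s')(D) = Mul(Pow(D, 2), 1) = Pow(D, 2))
Pow(Add(Function('s')(12), T), 2) = Pow(Add(Pow(12, 2), Mul(Rational(1, 3), Pow(285, Rational(1, 2)))), 2) = Pow(Add(144, Mul(Rational(1, 3), Pow(285, Rational(1, 2)))), 2)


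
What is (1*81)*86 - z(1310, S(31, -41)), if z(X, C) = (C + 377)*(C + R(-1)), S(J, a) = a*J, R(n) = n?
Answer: -1130202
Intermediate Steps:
S(J, a) = J*a
z(X, C) = (-1 + C)*(377 + C) (z(X, C) = (C + 377)*(C - 1) = (377 + C)*(-1 + C) = (-1 + C)*(377 + C))
(1*81)*86 - z(1310, S(31, -41)) = (1*81)*86 - (-377 + (31*(-41))² + 376*(31*(-41))) = 81*86 - (-377 + (-1271)² + 376*(-1271)) = 6966 - (-377 + 1615441 - 477896) = 6966 - 1*1137168 = 6966 - 1137168 = -1130202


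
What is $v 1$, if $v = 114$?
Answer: $114$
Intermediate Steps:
$v 1 = 114 \cdot 1 = 114$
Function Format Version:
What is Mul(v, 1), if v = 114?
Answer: 114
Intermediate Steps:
Mul(v, 1) = Mul(114, 1) = 114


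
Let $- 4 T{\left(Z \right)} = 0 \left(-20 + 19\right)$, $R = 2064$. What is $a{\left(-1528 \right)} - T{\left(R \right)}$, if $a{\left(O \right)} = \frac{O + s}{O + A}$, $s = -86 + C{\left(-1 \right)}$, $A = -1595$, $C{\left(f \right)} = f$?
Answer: $\frac{1615}{3123} \approx 0.51713$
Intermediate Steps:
$T{\left(Z \right)} = 0$ ($T{\left(Z \right)} = - \frac{0 \left(-20 + 19\right)}{4} = - \frac{0 \left(-1\right)}{4} = \left(- \frac{1}{4}\right) 0 = 0$)
$s = -87$ ($s = -86 - 1 = -87$)
$a{\left(O \right)} = \frac{-87 + O}{-1595 + O}$ ($a{\left(O \right)} = \frac{O - 87}{O - 1595} = \frac{-87 + O}{-1595 + O}$)
$a{\left(-1528 \right)} - T{\left(R \right)} = \frac{-87 - 1528}{-1595 - 1528} - 0 = \frac{1}{-3123} \left(-1615\right) + 0 = \left(- \frac{1}{3123}\right) \left(-1615\right) + 0 = \frac{1615}{3123} + 0 = \frac{1615}{3123}$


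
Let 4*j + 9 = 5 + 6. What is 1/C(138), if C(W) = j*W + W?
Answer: 1/207 ≈ 0.0048309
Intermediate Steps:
j = ½ (j = -9/4 + (5 + 6)/4 = -9/4 + (¼)*11 = -9/4 + 11/4 = ½ ≈ 0.50000)
C(W) = 3*W/2 (C(W) = W/2 + W = 3*W/2)
1/C(138) = 1/((3/2)*138) = 1/207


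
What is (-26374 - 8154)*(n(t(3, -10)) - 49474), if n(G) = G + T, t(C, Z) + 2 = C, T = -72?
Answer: 1710689760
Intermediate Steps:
t(C, Z) = -2 + C
n(G) = -72 + G (n(G) = G - 72 = -72 + G)
(-26374 - 8154)*(n(t(3, -10)) - 49474) = (-26374 - 8154)*((-72 + (-2 + 3)) - 49474) = -34528*((-72 + 1) - 49474) = -34528*(-71 - 49474) = -34528*(-49545) = 1710689760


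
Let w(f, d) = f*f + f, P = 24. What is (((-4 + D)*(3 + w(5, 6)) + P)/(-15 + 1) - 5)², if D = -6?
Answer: 13924/49 ≈ 284.16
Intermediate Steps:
w(f, d) = f + f² (w(f, d) = f² + f = f + f²)
(((-4 + D)*(3 + w(5, 6)) + P)/(-15 + 1) - 5)² = (((-4 - 6)*(3 + 5*(1 + 5)) + 24)/(-15 + 1) - 5)² = ((-10*(3 + 5*6) + 24)/(-14) - 5)² = ((-10*(3 + 30) + 24)*(-1/14) - 5)² = ((-10*33 + 24)*(-1/14) - 5)² = ((-330 + 24)*(-1/14) - 5)² = (-306*(-1/14) - 5)² = (153/7 - 5)² = (118/7)² = 13924/49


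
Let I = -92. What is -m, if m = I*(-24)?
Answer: -2208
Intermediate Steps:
m = 2208 (m = -92*(-24) = 2208)
-m = -1*2208 = -2208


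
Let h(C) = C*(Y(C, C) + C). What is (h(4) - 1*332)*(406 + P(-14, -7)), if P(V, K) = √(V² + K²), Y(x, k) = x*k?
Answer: -102312 - 1764*√5 ≈ -1.0626e+5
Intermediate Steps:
Y(x, k) = k*x
P(V, K) = √(K² + V²)
h(C) = C*(C + C²) (h(C) = C*(C*C + C) = C*(C² + C) = C*(C + C²))
(h(4) - 1*332)*(406 + P(-14, -7)) = (4²*(1 + 4) - 1*332)*(406 + √((-7)² + (-14)²)) = (16*5 - 332)*(406 + √(49 + 196)) = (80 - 332)*(406 + √245) = -252*(406 + 7*√5) = -102312 - 1764*√5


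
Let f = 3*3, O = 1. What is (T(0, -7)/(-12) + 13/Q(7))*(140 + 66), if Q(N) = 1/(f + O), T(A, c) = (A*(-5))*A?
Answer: 26780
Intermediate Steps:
f = 9
T(A, c) = -5*A² (T(A, c) = (-5*A)*A = -5*A²)
Q(N) = ⅒ (Q(N) = 1/(9 + 1) = 1/10 = ⅒)
(T(0, -7)/(-12) + 13/Q(7))*(140 + 66) = (-5*0²/(-12) + 13/(⅒))*(140 + 66) = (-5*0*(-1/12) + 13*10)*206 = (0*(-1/12) + 130)*206 = (0 + 130)*206 = 130*206 = 26780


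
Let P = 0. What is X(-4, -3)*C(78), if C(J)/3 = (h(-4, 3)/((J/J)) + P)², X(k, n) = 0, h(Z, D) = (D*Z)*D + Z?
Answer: 0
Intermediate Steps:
h(Z, D) = Z + Z*D² (h(Z, D) = Z*D² + Z = Z + Z*D²)
C(J) = 4800 (C(J) = 3*((-4*(1 + 3²))/((J/J)) + 0)² = 3*(-4*(1 + 9)/1 + 0)² = 3*(-4*10*1 + 0)² = 3*(-40*1 + 0)² = 3*(-40 + 0)² = 3*(-40)² = 3*1600 = 4800)
X(-4, -3)*C(78) = 0*4800 = 0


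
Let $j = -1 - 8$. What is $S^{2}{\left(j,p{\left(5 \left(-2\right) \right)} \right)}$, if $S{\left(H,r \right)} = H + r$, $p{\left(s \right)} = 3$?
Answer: $36$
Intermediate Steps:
$j = -9$
$S^{2}{\left(j,p{\left(5 \left(-2\right) \right)} \right)} = \left(-9 + 3\right)^{2} = \left(-6\right)^{2} = 36$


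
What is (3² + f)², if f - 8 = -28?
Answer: 121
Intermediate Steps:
f = -20 (f = 8 - 28 = -20)
(3² + f)² = (3² - 20)² = (9 - 20)² = (-11)² = 121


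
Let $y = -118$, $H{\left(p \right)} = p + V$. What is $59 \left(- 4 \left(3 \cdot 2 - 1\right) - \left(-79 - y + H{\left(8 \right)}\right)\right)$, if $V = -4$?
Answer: $-3717$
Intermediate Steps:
$H{\left(p \right)} = -4 + p$ ($H{\left(p \right)} = p - 4 = -4 + p$)
$59 \left(- 4 \left(3 \cdot 2 - 1\right) - \left(-79 - y + H{\left(8 \right)}\right)\right) = 59 \left(- 4 \left(3 \cdot 2 - 1\right) - 43\right) = 59 \left(- 4 \left(6 - 1\right) - 43\right) = 59 \left(\left(-4\right) 5 - 43\right) = 59 \left(-20 + \left(-118 + 75\right)\right) = 59 \left(-20 - 43\right) = 59 \left(-63\right) = -3717$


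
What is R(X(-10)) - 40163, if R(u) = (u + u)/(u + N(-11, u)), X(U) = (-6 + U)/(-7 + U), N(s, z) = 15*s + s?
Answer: -3735160/93 ≈ -40163.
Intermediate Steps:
N(s, z) = 16*s
X(U) = (-6 + U)/(-7 + U)
R(u) = 2*u/(-176 + u) (R(u) = (u + u)/(u + 16*(-11)) = (2*u)/(u - 176) = (2*u)/(-176 + u) = 2*u/(-176 + u))
R(X(-10)) - 40163 = 2*((-6 - 10)/(-7 - 10))/(-176 + (-6 - 10)/(-7 - 10)) - 40163 = 2*(-16/(-17))/(-176 - 16/(-17)) - 40163 = 2*(-1/17*(-16))/(-176 - 1/17*(-16)) - 40163 = 2*(16/17)/(-176 + 16/17) - 40163 = 2*(16/17)/(-2976/17) - 40163 = 2*(16/17)*(-17/2976) - 40163 = -1/93 - 40163 = -3735160/93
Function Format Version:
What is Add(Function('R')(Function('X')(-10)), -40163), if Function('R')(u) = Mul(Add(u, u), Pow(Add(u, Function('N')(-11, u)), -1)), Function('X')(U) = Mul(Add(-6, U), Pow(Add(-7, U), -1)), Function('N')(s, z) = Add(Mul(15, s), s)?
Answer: Rational(-3735160, 93) ≈ -40163.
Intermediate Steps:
Function('N')(s, z) = Mul(16, s)
Function('X')(U) = Mul(Pow(Add(-7, U), -1), Add(-6, U))
Function('R')(u) = Mul(2, u, Pow(Add(-176, u), -1)) (Function('R')(u) = Mul(Add(u, u), Pow(Add(u, Mul(16, -11)), -1)) = Mul(Mul(2, u), Pow(Add(u, -176), -1)) = Mul(Mul(2, u), Pow(Add(-176, u), -1)) = Mul(2, u, Pow(Add(-176, u), -1)))
Add(Function('R')(Function('X')(-10)), -40163) = Add(Mul(2, Mul(Pow(Add(-7, -10), -1), Add(-6, -10)), Pow(Add(-176, Mul(Pow(Add(-7, -10), -1), Add(-6, -10))), -1)), -40163) = Add(Mul(2, Mul(Pow(-17, -1), -16), Pow(Add(-176, Mul(Pow(-17, -1), -16)), -1)), -40163) = Add(Mul(2, Mul(Rational(-1, 17), -16), Pow(Add(-176, Mul(Rational(-1, 17), -16)), -1)), -40163) = Add(Mul(2, Rational(16, 17), Pow(Add(-176, Rational(16, 17)), -1)), -40163) = Add(Mul(2, Rational(16, 17), Pow(Rational(-2976, 17), -1)), -40163) = Add(Mul(2, Rational(16, 17), Rational(-17, 2976)), -40163) = Add(Rational(-1, 93), -40163) = Rational(-3735160, 93)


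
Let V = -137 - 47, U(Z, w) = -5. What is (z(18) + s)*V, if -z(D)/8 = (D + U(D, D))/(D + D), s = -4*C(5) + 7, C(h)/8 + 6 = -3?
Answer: -483736/9 ≈ -53748.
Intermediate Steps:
C(h) = -72 (C(h) = -48 + 8*(-3) = -48 - 24 = -72)
V = -184
s = 295 (s = -4*(-72) + 7 = 288 + 7 = 295)
z(D) = -4*(-5 + D)/D (z(D) = -8*(D - 5)/(D + D) = -8*(-5 + D)/(2*D) = -8*(-5 + D)*1/(2*D) = -4*(-5 + D)/D)
(z(18) + s)*V = ((-4 + 20/18) + 295)*(-184) = ((-4 + 20*(1/18)) + 295)*(-184) = ((-4 + 10/9) + 295)*(-184) = (-26/9 + 295)*(-184) = (2629/9)*(-184) = -483736/9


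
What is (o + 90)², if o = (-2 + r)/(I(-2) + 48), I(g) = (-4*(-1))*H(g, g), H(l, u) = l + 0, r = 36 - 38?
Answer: 808201/100 ≈ 8082.0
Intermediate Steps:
r = -2
H(l, u) = l
I(g) = 4*g (I(g) = (-4*(-1))*g = 4*g)
o = -⅒ (o = (-2 - 2)/(4*(-2) + 48) = -4/(-8 + 48) = -4/40 = -4*1/40 = -⅒ ≈ -0.10000)
(o + 90)² = (-⅒ + 90)² = (899/10)² = 808201/100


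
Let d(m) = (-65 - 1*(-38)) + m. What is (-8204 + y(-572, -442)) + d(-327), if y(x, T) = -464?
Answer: -9022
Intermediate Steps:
d(m) = -27 + m (d(m) = (-65 + 38) + m = -27 + m)
(-8204 + y(-572, -442)) + d(-327) = (-8204 - 464) + (-27 - 327) = -8668 - 354 = -9022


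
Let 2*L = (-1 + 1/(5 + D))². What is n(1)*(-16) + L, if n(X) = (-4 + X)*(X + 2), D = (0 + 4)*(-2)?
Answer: 1304/9 ≈ 144.89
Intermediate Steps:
D = -8 (D = 4*(-2) = -8)
L = 8/9 (L = (-1 + 1/(5 - 8))²/2 = (-1 + 1/(-3))²/2 = (-1 - ⅓)²/2 = (-4/3)²/2 = (½)*(16/9) = 8/9 ≈ 0.88889)
n(X) = (-4 + X)*(2 + X)
n(1)*(-16) + L = (-8 + 1² - 2*1)*(-16) + 8/9 = (-8 + 1 - 2)*(-16) + 8/9 = -9*(-16) + 8/9 = 144 + 8/9 = 1304/9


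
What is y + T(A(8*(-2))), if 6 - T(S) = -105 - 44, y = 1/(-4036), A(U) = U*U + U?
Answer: 625579/4036 ≈ 155.00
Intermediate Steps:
A(U) = U + U**2 (A(U) = U**2 + U = U + U**2)
y = -1/4036 ≈ -0.00024777
T(S) = 155 (T(S) = 6 - (-105 - 44) = 6 - 1*(-149) = 6 + 149 = 155)
y + T(A(8*(-2))) = -1/4036 + 155 = 625579/4036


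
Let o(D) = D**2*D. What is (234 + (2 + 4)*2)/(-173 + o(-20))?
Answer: -246/8173 ≈ -0.030099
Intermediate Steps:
o(D) = D**3
(234 + (2 + 4)*2)/(-173 + o(-20)) = (234 + (2 + 4)*2)/(-173 + (-20)**3) = (234 + 6*2)/(-173 - 8000) = (234 + 12)/(-8173) = 246*(-1/8173) = -246/8173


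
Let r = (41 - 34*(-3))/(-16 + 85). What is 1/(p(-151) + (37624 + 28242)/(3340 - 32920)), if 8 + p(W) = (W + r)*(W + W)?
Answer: 340170/15296046541 ≈ 2.2239e-5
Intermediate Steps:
r = 143/69 (r = (41 + 102)/69 = 143*(1/69) = 143/69 ≈ 2.0725)
p(W) = -8 + 2*W*(143/69 + W) (p(W) = -8 + (W + 143/69)*(W + W) = -8 + (143/69 + W)*(2*W) = -8 + 2*W*(143/69 + W))
1/(p(-151) + (37624 + 28242)/(3340 - 32920)) = 1/((-8 + 2*(-151)**2 + (286/69)*(-151)) + (37624 + 28242)/(3340 - 32920)) = 1/((-8 + 2*22801 - 43186/69) + 65866/(-29580)) = 1/((-8 + 45602 - 43186/69) + 65866*(-1/29580)) = 1/(3102800/69 - 32933/14790) = 1/(15296046541/340170) = 340170/15296046541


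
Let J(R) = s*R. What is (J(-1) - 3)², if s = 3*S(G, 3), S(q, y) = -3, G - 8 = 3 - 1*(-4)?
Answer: 36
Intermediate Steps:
G = 15 (G = 8 + (3 - 1*(-4)) = 8 + (3 + 4) = 8 + 7 = 15)
s = -9 (s = 3*(-3) = -9)
J(R) = -9*R
(J(-1) - 3)² = (-9*(-1) - 3)² = (9 - 3)² = 6² = 36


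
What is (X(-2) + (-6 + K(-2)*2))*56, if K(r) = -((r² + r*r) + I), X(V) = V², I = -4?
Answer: -560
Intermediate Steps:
K(r) = 4 - 2*r² (K(r) = -((r² + r*r) - 4) = -((r² + r²) - 4) = -(2*r² - 4) = -(-4 + 2*r²) = 4 - 2*r²)
(X(-2) + (-6 + K(-2)*2))*56 = ((-2)² + (-6 + (4 - 2*(-2)²)*2))*56 = (4 + (-6 + (4 - 2*4)*2))*56 = (4 + (-6 + (4 - 8)*2))*56 = (4 + (-6 - 4*2))*56 = (4 + (-6 - 8))*56 = (4 - 14)*56 = -10*56 = -560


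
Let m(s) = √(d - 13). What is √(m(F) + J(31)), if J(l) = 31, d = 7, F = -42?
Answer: √(31 + I*√6) ≈ 5.5721 + 0.2198*I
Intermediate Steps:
m(s) = I*√6 (m(s) = √(7 - 13) = √(-6) = I*√6)
√(m(F) + J(31)) = √(I*√6 + 31) = √(31 + I*√6)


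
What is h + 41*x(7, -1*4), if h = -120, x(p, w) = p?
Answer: 167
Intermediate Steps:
h + 41*x(7, -1*4) = -120 + 41*7 = -120 + 287 = 167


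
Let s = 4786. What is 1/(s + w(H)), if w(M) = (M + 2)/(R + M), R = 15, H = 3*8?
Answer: 3/14360 ≈ 0.00020891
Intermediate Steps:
H = 24
w(M) = (2 + M)/(15 + M) (w(M) = (M + 2)/(15 + M) = (2 + M)/(15 + M))
1/(s + w(H)) = 1/(4786 + (2 + 24)/(15 + 24)) = 1/(4786 + 26/39) = 1/(4786 + (1/39)*26) = 1/(4786 + 2/3) = 1/(14360/3) = 3/14360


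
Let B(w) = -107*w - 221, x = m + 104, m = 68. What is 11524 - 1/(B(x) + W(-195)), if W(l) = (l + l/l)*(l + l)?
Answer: 657271339/57035 ≈ 11524.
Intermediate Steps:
x = 172 (x = 68 + 104 = 172)
W(l) = 2*l*(1 + l) (W(l) = (l + 1)*(2*l) = (1 + l)*(2*l) = 2*l*(1 + l))
B(w) = -221 - 107*w
11524 - 1/(B(x) + W(-195)) = 11524 - 1/((-221 - 107*172) + 2*(-195)*(1 - 195)) = 11524 - 1/((-221 - 18404) + 2*(-195)*(-194)) = 11524 - 1/(-18625 + 75660) = 11524 - 1/57035 = 657271339/57035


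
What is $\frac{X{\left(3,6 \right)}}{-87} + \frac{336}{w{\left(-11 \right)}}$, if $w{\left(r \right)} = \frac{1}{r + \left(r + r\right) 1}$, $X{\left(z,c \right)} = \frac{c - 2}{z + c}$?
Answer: $- \frac{8681908}{783} \approx -11088.0$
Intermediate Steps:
$X{\left(z,c \right)} = \frac{-2 + c}{c + z}$
$w{\left(r \right)} = \frac{1}{3 r}$ ($w{\left(r \right)} = \frac{1}{r + 2 r 1} = \frac{1}{r + 2 r} = \frac{1}{3 r}$)
$\frac{X{\left(3,6 \right)}}{-87} + \frac{336}{w{\left(-11 \right)}} = \frac{\frac{1}{6 + 3} \left(-2 + 6\right)}{-87} + \frac{336}{\frac{1}{3} \frac{1}{-11}} = \frac{1}{9} \cdot 4 \left(- \frac{1}{87}\right) + \frac{336}{\frac{1}{3} \left(- \frac{1}{11}\right)} = \frac{1}{9} \cdot 4 \left(- \frac{1}{87}\right) + \frac{336}{- \frac{1}{33}} = \frac{4}{9} \left(- \frac{1}{87}\right) + 336 \left(-33\right) = - \frac{4}{783} - 11088 = - \frac{8681908}{783}$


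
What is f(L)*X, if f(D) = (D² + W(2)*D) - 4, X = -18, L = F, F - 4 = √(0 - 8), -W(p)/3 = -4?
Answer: -936 - 720*I*√2 ≈ -936.0 - 1018.2*I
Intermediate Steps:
W(p) = 12 (W(p) = -3*(-4) = 12)
F = 4 + 2*I*√2 (F = 4 + √(0 - 8) = 4 + √(-8) = 4 + 2*I*√2 ≈ 4.0 + 2.8284*I)
L = 4 + 2*I*√2 ≈ 4.0 + 2.8284*I
f(D) = -4 + D² + 12*D (f(D) = (D² + 12*D) - 4 = -4 + D² + 12*D)
f(L)*X = (-4 + (4 + 2*I*√2)² + 12*(4 + 2*I*√2))*(-18) = (-4 + (4 + 2*I*√2)² + (48 + 24*I*√2))*(-18) = (44 + (4 + 2*I*√2)² + 24*I*√2)*(-18) = -792 - 18*(4 + 2*I*√2)² - 432*I*√2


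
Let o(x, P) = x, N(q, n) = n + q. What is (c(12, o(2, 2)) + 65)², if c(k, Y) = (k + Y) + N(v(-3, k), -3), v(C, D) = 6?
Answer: 6724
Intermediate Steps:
c(k, Y) = 3 + Y + k (c(k, Y) = (k + Y) + (-3 + 6) = (Y + k) + 3 = 3 + Y + k)
(c(12, o(2, 2)) + 65)² = ((3 + 2 + 12) + 65)² = (17 + 65)² = 82² = 6724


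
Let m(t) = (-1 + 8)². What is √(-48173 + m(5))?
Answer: 2*I*√12031 ≈ 219.37*I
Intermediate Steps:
m(t) = 49 (m(t) = 7² = 49)
√(-48173 + m(5)) = √(-48173 + 49) = √(-48124) = 2*I*√12031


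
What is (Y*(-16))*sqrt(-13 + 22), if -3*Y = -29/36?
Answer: -116/9 ≈ -12.889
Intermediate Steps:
Y = 29/108 (Y = -(-29)/(3*36) = -1/3*(-29/36) = 29/108 ≈ 0.26852)
(Y*(-16))*sqrt(-13 + 22) = ((29/108)*(-16))*sqrt(-13 + 22) = -116*sqrt(9)/27 = -116/27*3 = -116/9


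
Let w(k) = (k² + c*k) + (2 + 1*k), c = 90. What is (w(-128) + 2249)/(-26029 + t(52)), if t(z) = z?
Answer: -2329/8659 ≈ -0.26897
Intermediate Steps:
w(k) = 2 + k² + 91*k (w(k) = (k² + 90*k) + (2 + 1*k) = (k² + 90*k) + (2 + k) = 2 + k² + 91*k)
(w(-128) + 2249)/(-26029 + t(52)) = ((2 + (-128)² + 91*(-128)) + 2249)/(-26029 + 52) = ((2 + 16384 - 11648) + 2249)/(-25977) = (4738 + 2249)*(-1/25977) = 6987*(-1/25977) = -2329/8659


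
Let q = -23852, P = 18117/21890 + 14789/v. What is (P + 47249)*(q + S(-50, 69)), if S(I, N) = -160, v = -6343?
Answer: -7160196229852446/6311285 ≈ -1.1345e+9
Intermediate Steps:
P = -18983189/12622570 (P = 18117/21890 + 14789/(-6343) = 18117*(1/21890) + 14789*(-1/6343) = 1647/1990 - 14789/6343 = -18983189/12622570 ≈ -1.5039)
(P + 47249)*(q + S(-50, 69)) = (-18983189/12622570 + 47249)*(-23852 - 160) = (596384826741/12622570)*(-24012) = -7160196229852446/6311285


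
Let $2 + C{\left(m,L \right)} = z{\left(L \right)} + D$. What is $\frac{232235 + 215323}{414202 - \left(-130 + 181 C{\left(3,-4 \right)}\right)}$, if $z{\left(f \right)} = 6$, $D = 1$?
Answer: $\frac{149186}{137809} \approx 1.0826$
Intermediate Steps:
$C{\left(m,L \right)} = 5$ ($C{\left(m,L \right)} = -2 + \left(6 + 1\right) = -2 + 7 = 5$)
$\frac{232235 + 215323}{414202 - \left(-130 + 181 C{\left(3,-4 \right)}\right)} = \frac{232235 + 215323}{414202 + \left(\left(-181\right) 5 + 130\right)} = \frac{447558}{414202 + \left(-905 + 130\right)} = \frac{447558}{414202 - 775} = \frac{447558}{413427} = 447558 \cdot \frac{1}{413427} = \frac{149186}{137809}$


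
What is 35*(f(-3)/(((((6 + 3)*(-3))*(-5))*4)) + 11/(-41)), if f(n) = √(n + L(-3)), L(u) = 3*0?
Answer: -385/41 + 7*I*√3/108 ≈ -9.3902 + 0.11226*I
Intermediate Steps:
L(u) = 0
f(n) = √n (f(n) = √(n + 0) = √n)
35*(f(-3)/(((((6 + 3)*(-3))*(-5))*4)) + 11/(-41)) = 35*(√(-3)/(((((6 + 3)*(-3))*(-5))*4)) + 11/(-41)) = 35*((I*√3)/((((9*(-3))*(-5))*4)) + 11*(-1/41)) = 35*((I*√3)/((-27*(-5)*4)) - 11/41) = 35*((I*√3)/((135*4)) - 11/41) = 35*((I*√3)/540 - 11/41) = 35*((I*√3)*(1/540) - 11/41) = 35*(I*√3/540 - 11/41) = 35*(-11/41 + I*√3/540) = -385/41 + 7*I*√3/108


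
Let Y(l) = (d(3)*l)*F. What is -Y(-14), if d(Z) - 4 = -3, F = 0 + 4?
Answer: 56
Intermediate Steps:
F = 4
d(Z) = 1 (d(Z) = 4 - 3 = 1)
Y(l) = 4*l (Y(l) = (1*l)*4 = l*4 = 4*l)
-Y(-14) = -4*(-14) = -1*(-56) = 56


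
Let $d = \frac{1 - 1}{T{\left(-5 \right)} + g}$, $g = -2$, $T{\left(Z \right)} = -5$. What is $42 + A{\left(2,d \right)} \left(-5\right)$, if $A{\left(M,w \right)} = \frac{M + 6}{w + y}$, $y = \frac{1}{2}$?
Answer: $-38$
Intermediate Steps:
$y = \frac{1}{2} \approx 0.5$
$d = 0$ ($d = \frac{1 - 1}{-5 - 2} = \frac{0}{-7} = 0 \left(- \frac{1}{7}\right) = 0$)
$A{\left(M,w \right)} = \frac{6 + M}{\frac{1}{2} + w}$ ($A{\left(M,w \right)} = \frac{M + 6}{w + \frac{1}{2}} = \frac{6 + M}{\frac{1}{2} + w}$)
$42 + A{\left(2,d \right)} \left(-5\right) = 42 + \frac{2 \left(6 + 2\right)}{1 + 2 \cdot 0} \left(-5\right) = 42 + 2 \frac{1}{1 + 0} \cdot 8 \left(-5\right) = 42 + 2 \cdot 1^{-1} \cdot 8 \left(-5\right) = 42 + 2 \cdot 1 \cdot 8 \left(-5\right) = 42 + 16 \left(-5\right) = 42 - 80 = -38$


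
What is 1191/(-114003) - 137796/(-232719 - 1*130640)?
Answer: 5092132273/13808005359 ≈ 0.36878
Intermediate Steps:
1191/(-114003) - 137796/(-232719 - 1*130640) = 1191*(-1/114003) - 137796/(-232719 - 130640) = -397/38001 - 137796/(-363359) = -397/38001 - 137796*(-1/363359) = -397/38001 + 137796/363359 = 5092132273/13808005359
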